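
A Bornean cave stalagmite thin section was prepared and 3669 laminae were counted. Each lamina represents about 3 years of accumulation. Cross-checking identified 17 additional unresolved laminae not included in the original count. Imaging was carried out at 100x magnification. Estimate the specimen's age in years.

Adjusted count: 3669 + 17 = 3686 laminae.
3686 laminae at 3 years each span 3686 × 3 = 11058 years.

11058 yr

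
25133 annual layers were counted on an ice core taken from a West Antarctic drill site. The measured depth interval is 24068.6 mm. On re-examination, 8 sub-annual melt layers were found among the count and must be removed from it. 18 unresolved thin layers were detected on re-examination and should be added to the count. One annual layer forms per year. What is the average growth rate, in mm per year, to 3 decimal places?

After corrections the count is 25133 − 8 + 18 = 25143 annual layers.
Mean rate = 24068.6 mm / 25143 years ≈ 0.957 mm per year.

0.957 mm per year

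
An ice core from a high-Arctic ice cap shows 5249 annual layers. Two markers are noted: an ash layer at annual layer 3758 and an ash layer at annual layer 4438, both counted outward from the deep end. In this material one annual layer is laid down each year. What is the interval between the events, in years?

Separation: 4438 − 3758 = 680 annual layers.
At one annual layer per year, 680 years elapsed between them.

680 yr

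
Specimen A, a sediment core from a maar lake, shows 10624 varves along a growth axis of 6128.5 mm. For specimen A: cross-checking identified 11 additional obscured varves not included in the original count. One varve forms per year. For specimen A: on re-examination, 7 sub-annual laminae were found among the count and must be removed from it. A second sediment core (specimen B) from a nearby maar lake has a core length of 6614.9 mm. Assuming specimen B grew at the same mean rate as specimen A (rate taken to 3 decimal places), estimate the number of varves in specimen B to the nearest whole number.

11464 varves

Specimen A: true varve count = 10624 − 7 + 11 = 10628.
A: Extension rate ≈ 6128.5 / 10628 = 0.577 mm/yr.
For B, 6614.9 / 0.577 = 11464.30 years ≈ 11464 varves.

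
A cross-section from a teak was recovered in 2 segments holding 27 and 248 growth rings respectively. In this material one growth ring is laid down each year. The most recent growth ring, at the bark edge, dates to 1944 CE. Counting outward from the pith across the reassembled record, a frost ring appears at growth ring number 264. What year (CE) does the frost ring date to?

Total growth rings = 27 + 248 = 275.
The frost ring sits at growth ring 264 from the pith, so 275 − 264 = 11 growth rings formed after it.
1944 − 11 = 1933 CE.

1933 CE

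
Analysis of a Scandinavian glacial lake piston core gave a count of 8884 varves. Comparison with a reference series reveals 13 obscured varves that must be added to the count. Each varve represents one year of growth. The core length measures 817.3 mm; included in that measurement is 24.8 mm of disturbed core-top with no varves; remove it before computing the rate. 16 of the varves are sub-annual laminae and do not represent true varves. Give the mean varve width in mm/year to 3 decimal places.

0.089 mm/year

Adjusted count: 8884 − 16 + 13 = 8881 varves.
Net length = 817.3 − 24.8 = 792.5 mm.
Extension rate ≈ 792.5 / 8881 = 0.089 mm/year.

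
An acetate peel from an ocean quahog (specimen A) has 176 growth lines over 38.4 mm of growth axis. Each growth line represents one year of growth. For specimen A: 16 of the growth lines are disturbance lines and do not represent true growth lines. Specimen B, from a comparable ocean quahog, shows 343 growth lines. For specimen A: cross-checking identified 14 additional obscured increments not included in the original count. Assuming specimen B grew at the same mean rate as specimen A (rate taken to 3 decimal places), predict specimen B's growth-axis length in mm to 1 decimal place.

75.8 mm

Specimen A: correcting the raw count gives 176 − 16 + 14 = 174 true growth lines.
A: Mean rate = 38.4 mm / 174 years ≈ 0.221 mm/year.
For B, 0.221 mm/year × 343 years = 75.8 mm.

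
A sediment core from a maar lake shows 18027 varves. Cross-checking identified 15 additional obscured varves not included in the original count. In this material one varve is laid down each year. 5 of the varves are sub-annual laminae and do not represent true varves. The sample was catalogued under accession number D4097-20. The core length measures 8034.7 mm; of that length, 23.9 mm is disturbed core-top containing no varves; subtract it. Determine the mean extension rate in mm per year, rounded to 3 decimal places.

True varve count = 18027 − 5 + 15 = 18037.
The growth record spans 8034.7 − 23.9 = 8010.8 mm.
Mean rate = 8010.8 mm / 18037 years ≈ 0.444 mm per year.

0.444 mm per year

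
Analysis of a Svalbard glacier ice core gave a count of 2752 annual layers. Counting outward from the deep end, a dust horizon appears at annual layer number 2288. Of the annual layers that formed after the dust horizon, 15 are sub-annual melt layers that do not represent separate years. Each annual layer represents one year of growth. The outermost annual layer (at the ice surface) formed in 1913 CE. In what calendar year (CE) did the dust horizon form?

1464 CE

2752 − 2288 = 464 annual layers lie beyond the dust horizon toward the ice surface.
Removing the 15 false annual layers leaves 464 − 15 = 449 true annual layers beyond the dust horizon.
Counting back 449 years from 1913 CE places the dust horizon in 1913 − 449 = 1464 CE.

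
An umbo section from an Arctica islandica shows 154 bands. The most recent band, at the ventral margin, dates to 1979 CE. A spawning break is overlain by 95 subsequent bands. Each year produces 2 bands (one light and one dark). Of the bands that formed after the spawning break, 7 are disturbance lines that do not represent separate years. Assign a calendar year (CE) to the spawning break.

95 bands formed after the spawning break.
95 − 7 false = 88 true bands after the spawning break.
88 bands at 2 per year is 88 / 2 = 44 years.
1979 − 44 = 1935 CE.

1935 CE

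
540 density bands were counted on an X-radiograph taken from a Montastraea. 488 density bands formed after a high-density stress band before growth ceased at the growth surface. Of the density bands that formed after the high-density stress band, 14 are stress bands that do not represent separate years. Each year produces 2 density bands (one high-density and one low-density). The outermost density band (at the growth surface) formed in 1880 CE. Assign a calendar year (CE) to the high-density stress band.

1643 CE

488 density bands formed after the high-density stress band.
Removing the 14 false density bands leaves 488 − 14 = 474 true density bands beyond the high-density stress band.
474 density bands at 2 per year is 474 / 2 = 237 years.
1880 − 237 = 1643 CE.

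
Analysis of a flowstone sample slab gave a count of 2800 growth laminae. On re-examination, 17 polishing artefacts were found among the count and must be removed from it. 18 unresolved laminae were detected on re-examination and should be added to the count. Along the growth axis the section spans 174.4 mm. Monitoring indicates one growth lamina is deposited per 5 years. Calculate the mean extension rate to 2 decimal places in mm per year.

After corrections the count is 2800 − 17 + 18 = 2801 growth laminae.
At 5 years per growth lamina, 2801 × 5 = 14005 years.
Extension rate ≈ 174.4 / 14005 = 0.01 mm per year.

0.01 mm per year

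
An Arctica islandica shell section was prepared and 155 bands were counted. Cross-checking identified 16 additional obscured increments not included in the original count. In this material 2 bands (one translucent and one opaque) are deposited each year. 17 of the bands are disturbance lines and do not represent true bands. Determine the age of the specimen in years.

77 yr

Correcting the raw count gives 155 − 17 + 16 = 154 true bands.
154 bands at 2 per year is 154 / 2 = 77 years.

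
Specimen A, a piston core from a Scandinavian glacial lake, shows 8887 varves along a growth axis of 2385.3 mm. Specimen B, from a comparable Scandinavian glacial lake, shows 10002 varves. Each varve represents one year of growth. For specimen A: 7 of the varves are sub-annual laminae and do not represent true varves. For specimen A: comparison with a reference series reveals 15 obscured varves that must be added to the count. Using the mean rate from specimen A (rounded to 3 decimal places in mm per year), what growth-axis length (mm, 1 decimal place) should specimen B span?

2680.5 mm

Specimen A: correcting the raw count gives 8887 − 7 + 15 = 8895 true varves.
A: 2385.3 mm over 8895 years gives 2385.3 / 8895 ≈ 0.268 mm per year.
Length of B = 0.268 × 10002 = 2680.5 mm.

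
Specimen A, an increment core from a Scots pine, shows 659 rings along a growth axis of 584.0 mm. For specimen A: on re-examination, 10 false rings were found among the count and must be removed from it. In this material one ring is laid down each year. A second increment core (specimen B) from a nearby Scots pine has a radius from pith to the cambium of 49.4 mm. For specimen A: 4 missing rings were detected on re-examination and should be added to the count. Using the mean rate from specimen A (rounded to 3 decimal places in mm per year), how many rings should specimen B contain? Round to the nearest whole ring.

Specimen A: after corrections the count is 659 − 10 + 4 = 653 rings.
A: 584.0 mm over 653 years gives 584.0 / 653 ≈ 0.894 mm/year.
B spans 49.4 / 0.894 = 55.26 years ≈ 55 rings.

55 rings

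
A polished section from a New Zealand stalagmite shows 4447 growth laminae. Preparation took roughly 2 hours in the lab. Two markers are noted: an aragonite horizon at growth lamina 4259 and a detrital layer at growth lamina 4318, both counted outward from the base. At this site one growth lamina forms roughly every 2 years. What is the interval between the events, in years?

118 years

4318 − 4259 = 59 growth laminae lie between the two events.
59 growth laminae at 2 years each span 59 × 2 = 118 years.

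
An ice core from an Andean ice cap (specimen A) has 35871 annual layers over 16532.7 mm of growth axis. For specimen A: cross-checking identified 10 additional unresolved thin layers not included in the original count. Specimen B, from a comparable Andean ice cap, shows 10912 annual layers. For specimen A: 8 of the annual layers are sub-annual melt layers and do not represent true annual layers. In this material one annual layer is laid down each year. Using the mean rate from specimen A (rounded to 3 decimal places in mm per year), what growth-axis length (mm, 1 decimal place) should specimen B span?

Specimen A: after corrections the count is 35871 − 8 + 10 = 35873 annual layers.
A: 16532.7 mm over 35873 years gives 16532.7 / 35873 ≈ 0.461 mm/yr.
B's length ≈ 0.461 × 10912 = 5030.4 mm.

5030.4 mm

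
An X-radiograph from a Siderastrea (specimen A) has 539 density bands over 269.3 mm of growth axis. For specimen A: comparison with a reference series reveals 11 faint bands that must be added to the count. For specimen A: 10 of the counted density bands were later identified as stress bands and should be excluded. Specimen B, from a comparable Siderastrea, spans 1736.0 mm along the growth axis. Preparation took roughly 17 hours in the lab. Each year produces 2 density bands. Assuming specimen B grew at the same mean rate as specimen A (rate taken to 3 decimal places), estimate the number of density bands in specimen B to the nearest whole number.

3482 density bands

Specimen A: true density band count = 539 − 10 + 11 = 540.
Specimen A: with 2 density bands per year, 540 / 2 = 270 years.
A: Extension rate ≈ 269.3 / 270 = 0.997 mm/yr.
Specimen B: 1736.0 mm / 0.997 mm per year = 1741.22 years; at 2 density bands per year that is 1741.22 × 2 ≈ 3482 density bands.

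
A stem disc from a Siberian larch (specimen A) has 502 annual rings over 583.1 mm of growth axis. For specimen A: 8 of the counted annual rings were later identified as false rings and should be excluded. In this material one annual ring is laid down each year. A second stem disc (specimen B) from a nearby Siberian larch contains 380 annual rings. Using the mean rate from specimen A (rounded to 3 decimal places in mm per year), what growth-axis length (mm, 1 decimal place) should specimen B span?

Specimen A: true annual ring count = 502 − 8 = 494.
A: 583.1 mm over 494 years gives 583.1 / 494 ≈ 1.180 mm/year.
Length of B = 1.180 × 380 = 448.4 mm.

448.4 mm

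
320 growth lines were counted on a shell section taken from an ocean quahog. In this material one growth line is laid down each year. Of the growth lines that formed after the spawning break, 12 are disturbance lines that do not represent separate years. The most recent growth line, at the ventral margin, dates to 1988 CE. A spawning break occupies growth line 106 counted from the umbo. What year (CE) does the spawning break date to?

320 − 106 = 214 growth lines lie beyond the spawning break toward the ventral margin.
214 − 12 false = 202 true growth lines after the spawning break.
Counting back 202 years from 1988 CE places the spawning break in 1988 − 202 = 1786 CE.

1786 CE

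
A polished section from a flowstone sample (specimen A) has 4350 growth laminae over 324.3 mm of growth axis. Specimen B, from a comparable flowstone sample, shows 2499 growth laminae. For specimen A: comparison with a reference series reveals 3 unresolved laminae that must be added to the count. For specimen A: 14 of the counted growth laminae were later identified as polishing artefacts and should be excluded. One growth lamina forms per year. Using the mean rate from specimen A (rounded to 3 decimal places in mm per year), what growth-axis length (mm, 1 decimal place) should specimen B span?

187.4 mm

Specimen A: true growth lamina count = 4350 − 14 + 3 = 4339.
A: Extension rate ≈ 324.3 / 4339 = 0.075 mm/yr.
For B, 0.075 mm/year × 2499 years = 187.4 mm.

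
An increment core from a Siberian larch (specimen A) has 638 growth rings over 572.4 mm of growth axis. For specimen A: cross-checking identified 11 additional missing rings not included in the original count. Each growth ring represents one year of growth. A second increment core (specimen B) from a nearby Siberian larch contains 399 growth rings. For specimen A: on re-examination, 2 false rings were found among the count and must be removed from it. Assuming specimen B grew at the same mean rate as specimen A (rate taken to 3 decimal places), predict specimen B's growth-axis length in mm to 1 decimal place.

Specimen A: correcting the raw count gives 638 − 2 + 11 = 647 true growth rings.
A: 572.4 mm over 647 years gives 572.4 / 647 ≈ 0.885 mm per year.
For B, 0.885 mm/year × 399 years = 353.1 mm.

353.1 mm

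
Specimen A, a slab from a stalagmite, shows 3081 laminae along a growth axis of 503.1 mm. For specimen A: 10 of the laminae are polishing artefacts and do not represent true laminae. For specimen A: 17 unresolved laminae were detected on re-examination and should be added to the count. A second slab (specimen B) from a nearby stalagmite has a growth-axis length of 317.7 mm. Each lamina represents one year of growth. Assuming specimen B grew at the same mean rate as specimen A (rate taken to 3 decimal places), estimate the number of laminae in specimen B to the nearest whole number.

Specimen A: after corrections the count is 3081 − 10 + 17 = 3088 laminae.
A: Extension rate ≈ 503.1 / 3088 = 0.163 mm/year.
For B, 317.7 / 0.163 = 1949.08 years ≈ 1949 laminae.

1949 laminae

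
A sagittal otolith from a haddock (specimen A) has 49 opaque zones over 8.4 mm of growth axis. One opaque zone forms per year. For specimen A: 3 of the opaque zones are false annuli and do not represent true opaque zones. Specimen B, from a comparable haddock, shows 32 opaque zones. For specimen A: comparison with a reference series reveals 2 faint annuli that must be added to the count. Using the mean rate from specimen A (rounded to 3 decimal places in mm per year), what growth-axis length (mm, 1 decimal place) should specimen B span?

Specimen A: adjusted count: 49 − 3 + 2 = 48 opaque zones.
A: Extension rate ≈ 8.4 / 48 = 0.175 mm/yr.
Length of B = 0.175 × 32 = 5.6 mm.

5.6 mm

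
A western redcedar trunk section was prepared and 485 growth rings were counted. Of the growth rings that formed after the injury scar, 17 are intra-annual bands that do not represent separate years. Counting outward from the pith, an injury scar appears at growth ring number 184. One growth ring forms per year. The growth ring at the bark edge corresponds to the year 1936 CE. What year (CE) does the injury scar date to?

1652 CE

485 − 184 = 301 growth rings lie beyond the injury scar toward the bark edge.
301 − 17 false = 284 true growth rings after the injury scar.
The growth ring at the bark edge is 1936 CE, so the injury scar dates to 1936 − 284 = 1652 CE.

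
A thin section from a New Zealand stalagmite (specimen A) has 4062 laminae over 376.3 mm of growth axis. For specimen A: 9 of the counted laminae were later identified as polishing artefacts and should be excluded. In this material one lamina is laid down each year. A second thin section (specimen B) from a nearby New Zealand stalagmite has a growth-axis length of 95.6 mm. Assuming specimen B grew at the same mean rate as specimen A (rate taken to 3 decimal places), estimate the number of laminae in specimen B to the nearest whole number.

Specimen A: correcting the raw count gives 4062 − 9 = 4053 true laminae.
A: 376.3 mm over 4053 years gives 376.3 / 4053 ≈ 0.093 mm/year.
B spans 95.6 / 0.093 = 1027.96 years ≈ 1028 laminae.

1028 laminae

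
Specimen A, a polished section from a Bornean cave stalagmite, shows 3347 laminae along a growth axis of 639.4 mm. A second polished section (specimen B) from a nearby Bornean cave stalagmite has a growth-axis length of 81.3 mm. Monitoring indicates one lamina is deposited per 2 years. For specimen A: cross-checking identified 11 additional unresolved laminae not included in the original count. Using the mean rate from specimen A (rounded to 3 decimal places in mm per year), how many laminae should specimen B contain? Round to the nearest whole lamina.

Specimen A: after corrections the count is 3347 + 11 = 3358 laminae.
Specimen A: at 2 years per lamina, 3358 × 2 = 6716 years.
A: 639.4 mm over 6716 years gives 639.4 / 6716 ≈ 0.095 mm/yr.
Specimen B: 81.3 mm / 0.095 mm per year = 855.79 years; at 2 years per lamina that is 855.79 / 2 ≈ 428 laminae.

428 laminae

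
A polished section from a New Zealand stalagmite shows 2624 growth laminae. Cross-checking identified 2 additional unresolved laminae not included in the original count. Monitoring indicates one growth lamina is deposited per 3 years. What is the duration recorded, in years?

7878 years

Adjusted count: 2624 + 2 = 2626 growth laminae.
2626 growth laminae at 3 years each span 2626 × 3 = 7878 years.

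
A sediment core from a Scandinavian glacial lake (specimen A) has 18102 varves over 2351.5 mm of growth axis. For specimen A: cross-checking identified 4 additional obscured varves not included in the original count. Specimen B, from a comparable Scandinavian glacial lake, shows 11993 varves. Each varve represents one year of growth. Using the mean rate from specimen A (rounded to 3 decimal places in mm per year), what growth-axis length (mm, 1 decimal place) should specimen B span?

Specimen A: adjusted count: 18102 + 4 = 18106 varves.
A: 2351.5 mm over 18106 years gives 2351.5 / 18106 ≈ 0.130 mm per year.
Length of B = 0.130 × 11993 = 1559.1 mm.

1559.1 mm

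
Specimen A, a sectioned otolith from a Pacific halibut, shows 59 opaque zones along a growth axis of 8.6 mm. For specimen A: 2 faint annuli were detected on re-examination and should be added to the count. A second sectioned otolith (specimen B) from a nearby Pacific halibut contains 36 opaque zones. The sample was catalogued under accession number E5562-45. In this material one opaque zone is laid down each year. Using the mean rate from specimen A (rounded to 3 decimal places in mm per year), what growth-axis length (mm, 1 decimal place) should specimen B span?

Specimen A: after corrections the count is 59 + 2 = 61 opaque zones.
A: Extension rate ≈ 8.6 / 61 = 0.141 mm per year.
For B, 0.141 mm/year × 36 years = 5.1 mm.

5.1 mm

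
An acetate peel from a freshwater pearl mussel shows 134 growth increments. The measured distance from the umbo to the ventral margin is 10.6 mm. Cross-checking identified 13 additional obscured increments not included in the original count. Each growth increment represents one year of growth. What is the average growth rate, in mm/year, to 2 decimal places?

0.07 mm/year

Adjusted count: 134 + 13 = 147 growth increments.
10.6 mm over 147 years gives 10.6 / 147 ≈ 0.07 mm/year.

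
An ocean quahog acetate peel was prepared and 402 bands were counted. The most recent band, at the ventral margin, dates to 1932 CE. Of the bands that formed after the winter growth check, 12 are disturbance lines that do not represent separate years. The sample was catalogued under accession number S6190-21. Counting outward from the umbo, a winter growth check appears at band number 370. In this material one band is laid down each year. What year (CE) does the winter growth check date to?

402 − 370 = 32 bands lie beyond the winter growth check toward the ventral margin.
32 − 12 false = 20 true bands after the winter growth check.
The band at the ventral margin is 1932 CE, so the winter growth check dates to 1932 − 20 = 1912 CE.

1912 CE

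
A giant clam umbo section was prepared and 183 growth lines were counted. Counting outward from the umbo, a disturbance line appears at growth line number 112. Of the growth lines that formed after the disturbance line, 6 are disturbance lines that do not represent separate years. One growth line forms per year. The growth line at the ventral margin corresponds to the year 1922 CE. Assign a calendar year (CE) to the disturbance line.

1857 CE

The disturbance line sits at growth line 112 from the umbo, so 183 − 112 = 71 growth lines formed after it.
Removing the 6 false growth lines leaves 71 − 6 = 65 true growth lines beyond the disturbance line.
Counting back 65 years from 1922 CE places the disturbance line in 1922 − 65 = 1857 CE.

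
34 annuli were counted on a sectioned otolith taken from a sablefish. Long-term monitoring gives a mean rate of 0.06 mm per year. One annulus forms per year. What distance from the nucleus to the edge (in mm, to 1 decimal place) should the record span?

The record spans 34 years at 0.06 mm per year.
34 years at 0.06 mm/year gives 0.06 × 34 = 2.0 mm.

2.0 mm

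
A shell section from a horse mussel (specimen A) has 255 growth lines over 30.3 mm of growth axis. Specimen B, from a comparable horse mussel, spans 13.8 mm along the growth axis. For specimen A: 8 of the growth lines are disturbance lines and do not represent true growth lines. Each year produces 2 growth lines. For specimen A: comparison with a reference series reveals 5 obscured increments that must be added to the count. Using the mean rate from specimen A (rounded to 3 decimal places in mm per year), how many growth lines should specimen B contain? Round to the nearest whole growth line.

Specimen A: true growth line count = 255 − 8 + 5 = 252.
Specimen A: 252 growth lines at 2 per year is 252 / 2 = 126 years.
A: Extension rate ≈ 30.3 / 126 = 0.240 mm/yr.
For B, 13.8 / 0.240 = 57.50 years; at 2 growth lines per year that is 57.50 × 2 ≈ 115 growth lines.

115 growth lines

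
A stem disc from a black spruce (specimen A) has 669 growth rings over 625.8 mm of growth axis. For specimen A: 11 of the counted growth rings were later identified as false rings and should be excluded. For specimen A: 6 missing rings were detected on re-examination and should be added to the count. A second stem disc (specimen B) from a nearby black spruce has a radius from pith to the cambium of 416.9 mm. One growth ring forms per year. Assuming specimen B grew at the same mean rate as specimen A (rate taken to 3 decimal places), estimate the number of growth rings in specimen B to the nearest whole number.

Specimen A: after corrections the count is 669 − 11 + 6 = 664 growth rings.
A: Mean rate = 625.8 mm / 664 years ≈ 0.942 mm/year.
B spans 416.9 / 0.942 = 442.57 years ≈ 443 growth rings.

443 growth rings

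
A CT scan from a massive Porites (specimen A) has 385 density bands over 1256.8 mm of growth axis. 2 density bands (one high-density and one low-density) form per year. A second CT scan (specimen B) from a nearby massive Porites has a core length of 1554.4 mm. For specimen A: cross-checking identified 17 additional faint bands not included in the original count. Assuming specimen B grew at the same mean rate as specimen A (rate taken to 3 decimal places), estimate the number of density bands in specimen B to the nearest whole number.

497 density bands

Specimen A: adjusted count: 385 + 17 = 402 density bands.
Specimen A: with 2 density bands per year, 402 / 2 = 201 years.
A: 1256.8 mm over 201 years gives 1256.8 / 201 ≈ 6.253 mm per year.
B spans 1554.4 / 6.253 = 248.58 years; at 2 density bands per year that is 248.58 × 2 ≈ 497 density bands.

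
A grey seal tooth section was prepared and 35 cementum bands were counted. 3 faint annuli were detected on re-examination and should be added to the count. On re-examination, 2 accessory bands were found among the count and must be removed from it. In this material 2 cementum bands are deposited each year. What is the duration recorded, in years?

Correcting the raw count gives 35 − 2 + 3 = 36 true cementum bands.
Dividing by 2 cementum bands per year: 36 / 2 = 18 years.

18 years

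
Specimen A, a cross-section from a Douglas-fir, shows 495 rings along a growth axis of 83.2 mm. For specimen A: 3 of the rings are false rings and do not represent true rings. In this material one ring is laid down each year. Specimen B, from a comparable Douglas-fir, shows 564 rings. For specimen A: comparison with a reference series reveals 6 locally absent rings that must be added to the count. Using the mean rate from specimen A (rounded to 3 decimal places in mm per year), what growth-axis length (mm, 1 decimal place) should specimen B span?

94.2 mm

Specimen A: correcting the raw count gives 495 − 3 + 6 = 498 true rings.
A: 83.2 mm over 498 years gives 83.2 / 498 ≈ 0.167 mm/year.
For B, 0.167 mm/year × 564 years = 94.2 mm.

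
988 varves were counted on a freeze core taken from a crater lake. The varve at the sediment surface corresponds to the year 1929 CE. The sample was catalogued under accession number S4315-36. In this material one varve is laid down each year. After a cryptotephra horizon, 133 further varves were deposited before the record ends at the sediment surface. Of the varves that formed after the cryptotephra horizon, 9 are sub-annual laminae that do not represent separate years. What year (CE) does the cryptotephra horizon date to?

133 varves formed after the cryptotephra horizon.
Removing the 9 false varves leaves 133 − 9 = 124 true varves beyond the cryptotephra horizon.
1929 − 124 = 1805 CE.

1805 CE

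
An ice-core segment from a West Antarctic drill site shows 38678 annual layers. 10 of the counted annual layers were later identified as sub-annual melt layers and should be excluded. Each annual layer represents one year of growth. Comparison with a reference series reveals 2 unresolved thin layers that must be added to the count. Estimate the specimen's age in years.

38670 years

Correcting the raw count gives 38678 − 10 + 2 = 38670 true annual layers.
One annual layer per year makes the duration 38670 years.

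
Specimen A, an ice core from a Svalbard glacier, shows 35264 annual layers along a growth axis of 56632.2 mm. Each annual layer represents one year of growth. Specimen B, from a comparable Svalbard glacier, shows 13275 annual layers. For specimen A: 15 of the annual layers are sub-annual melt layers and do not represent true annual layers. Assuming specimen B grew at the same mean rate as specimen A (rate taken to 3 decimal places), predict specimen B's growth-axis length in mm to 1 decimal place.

Specimen A: adjusted count: 35264 − 15 = 35249 annual layers.
A: Mean rate = 56632.2 mm / 35249 years ≈ 1.607 mm/yr.
For B, 1.607 mm/year × 13275 years = 21332.9 mm.

21332.9 mm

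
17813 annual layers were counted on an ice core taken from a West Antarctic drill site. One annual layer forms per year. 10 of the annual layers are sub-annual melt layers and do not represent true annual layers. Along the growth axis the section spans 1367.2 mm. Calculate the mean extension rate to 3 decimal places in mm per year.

0.077 mm per year

Correcting the raw count gives 17813 − 10 = 17803 true annual layers.
1367.2 mm over 17803 years gives 1367.2 / 17803 ≈ 0.077 mm per year.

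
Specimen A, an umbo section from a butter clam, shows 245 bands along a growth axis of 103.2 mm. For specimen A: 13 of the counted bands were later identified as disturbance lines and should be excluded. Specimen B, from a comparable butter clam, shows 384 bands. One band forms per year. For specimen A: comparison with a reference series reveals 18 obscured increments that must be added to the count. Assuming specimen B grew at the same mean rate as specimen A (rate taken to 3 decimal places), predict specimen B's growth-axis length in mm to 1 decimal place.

Specimen A: after corrections the count is 245 − 13 + 18 = 250 bands.
A: Mean rate = 103.2 mm / 250 years ≈ 0.413 mm/year.
B's length ≈ 0.413 × 384 = 158.6 mm.

158.6 mm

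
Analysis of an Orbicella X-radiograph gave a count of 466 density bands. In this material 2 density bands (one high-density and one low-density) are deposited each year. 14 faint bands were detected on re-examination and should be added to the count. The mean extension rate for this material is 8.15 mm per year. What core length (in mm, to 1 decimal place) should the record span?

1956.0 mm

After corrections the count is 466 + 14 = 480 density bands.
With 2 density bands per year, 480 / 2 = 240 years.
Length ≈ 8.15 × 240 = 1956.0 mm.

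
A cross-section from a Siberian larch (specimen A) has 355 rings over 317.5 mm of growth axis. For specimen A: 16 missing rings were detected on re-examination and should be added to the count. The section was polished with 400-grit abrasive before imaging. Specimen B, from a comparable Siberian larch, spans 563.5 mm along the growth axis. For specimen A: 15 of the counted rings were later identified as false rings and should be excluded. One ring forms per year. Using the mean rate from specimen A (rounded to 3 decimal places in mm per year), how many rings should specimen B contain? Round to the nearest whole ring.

632 rings

Specimen A: after corrections the count is 355 − 15 + 16 = 356 rings.
A: Extension rate ≈ 317.5 / 356 = 0.892 mm/year.
Specimen B: 563.5 mm / 0.892 mm per year = 631.73 years ≈ 632 rings.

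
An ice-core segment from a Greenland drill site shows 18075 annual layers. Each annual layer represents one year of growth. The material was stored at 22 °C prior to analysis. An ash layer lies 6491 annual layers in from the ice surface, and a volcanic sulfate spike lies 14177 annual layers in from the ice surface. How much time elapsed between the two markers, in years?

7686 years

14177 − 6491 = 7686 annual layers lie between the two events.
One annual layer per year makes the interval 7686 years.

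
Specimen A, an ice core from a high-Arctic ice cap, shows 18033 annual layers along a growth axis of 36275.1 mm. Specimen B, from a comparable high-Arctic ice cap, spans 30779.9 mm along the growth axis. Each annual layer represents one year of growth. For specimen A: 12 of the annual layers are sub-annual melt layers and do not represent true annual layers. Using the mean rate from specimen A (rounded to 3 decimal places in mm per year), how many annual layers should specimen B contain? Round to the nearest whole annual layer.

Specimen A: correcting the raw count gives 18033 − 12 = 18021 true annual layers.
A: Extension rate ≈ 36275.1 / 18021 = 2.013 mm/year.
Specimen B: 30779.9 mm / 2.013 mm per year = 15290.56 years ≈ 15291 annual layers.

15291 annual layers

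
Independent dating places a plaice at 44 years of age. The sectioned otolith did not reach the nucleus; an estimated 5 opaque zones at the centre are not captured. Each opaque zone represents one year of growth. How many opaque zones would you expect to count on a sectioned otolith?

39 opaque zones

At one opaque zone per year, 44 years correspond to 44 opaque zones.
44 − 5 missed = 39 opaque zones expected in the prepared section.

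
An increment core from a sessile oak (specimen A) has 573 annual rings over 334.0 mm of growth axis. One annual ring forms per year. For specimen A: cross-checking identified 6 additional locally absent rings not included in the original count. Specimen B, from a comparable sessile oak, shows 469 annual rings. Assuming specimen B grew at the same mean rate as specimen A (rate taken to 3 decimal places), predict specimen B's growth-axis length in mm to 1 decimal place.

Specimen A: after corrections the count is 573 + 6 = 579 annual rings.
A: Extension rate ≈ 334.0 / 579 = 0.577 mm/yr.
For B, 0.577 mm/year × 469 years = 270.6 mm.

270.6 mm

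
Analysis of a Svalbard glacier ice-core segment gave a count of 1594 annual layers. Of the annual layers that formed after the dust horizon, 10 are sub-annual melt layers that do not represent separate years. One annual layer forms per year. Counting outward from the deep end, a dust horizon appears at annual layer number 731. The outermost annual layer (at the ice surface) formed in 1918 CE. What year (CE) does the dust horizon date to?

1065 CE

1594 − 731 = 863 annual layers lie beyond the dust horizon toward the ice surface.
863 − 10 false = 853 true annual layers after the dust horizon.
1918 − 853 = 1065 CE.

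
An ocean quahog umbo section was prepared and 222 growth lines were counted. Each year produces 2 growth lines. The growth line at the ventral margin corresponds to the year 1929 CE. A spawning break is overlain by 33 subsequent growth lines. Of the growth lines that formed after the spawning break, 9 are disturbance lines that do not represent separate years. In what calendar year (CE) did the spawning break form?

33 growth lines post-date the spawning break.
Excluding 9 false growth lines: 33 − 9 = 24.
Dividing by 2 growth lines per year: 24 / 2 = 12 years.
The growth line at the ventral margin is 1929 CE, so the spawning break dates to 1929 − 12 = 1917 CE.

1917 CE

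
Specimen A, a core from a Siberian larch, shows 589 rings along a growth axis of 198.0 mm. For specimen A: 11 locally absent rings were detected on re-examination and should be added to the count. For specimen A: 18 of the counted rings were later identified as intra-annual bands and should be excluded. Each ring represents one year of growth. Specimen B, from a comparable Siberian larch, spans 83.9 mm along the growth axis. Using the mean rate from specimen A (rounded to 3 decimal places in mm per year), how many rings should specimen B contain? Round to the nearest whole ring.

Specimen A: correcting the raw count gives 589 − 18 + 11 = 582 true rings.
A: Mean rate = 198.0 mm / 582 years ≈ 0.340 mm per year.
Specimen B: 83.9 mm / 0.340 mm per year = 246.76 years ≈ 247 rings.

247 rings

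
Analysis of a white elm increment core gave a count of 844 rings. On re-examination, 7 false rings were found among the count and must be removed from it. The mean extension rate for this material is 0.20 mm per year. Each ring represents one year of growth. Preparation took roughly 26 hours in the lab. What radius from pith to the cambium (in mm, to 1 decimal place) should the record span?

Adjusted count: 844 − 7 = 837 rings.
837 years at 0.20 mm/year gives 0.20 × 837 = 167.4 mm.

167.4 mm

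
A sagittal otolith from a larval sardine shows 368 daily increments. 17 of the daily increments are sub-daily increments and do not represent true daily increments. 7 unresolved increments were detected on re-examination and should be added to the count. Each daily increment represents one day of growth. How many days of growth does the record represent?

358 days

Correcting the raw count gives 368 − 17 + 7 = 358 true daily increments.
With a one-to-one daily increment periodicity this is 358 days.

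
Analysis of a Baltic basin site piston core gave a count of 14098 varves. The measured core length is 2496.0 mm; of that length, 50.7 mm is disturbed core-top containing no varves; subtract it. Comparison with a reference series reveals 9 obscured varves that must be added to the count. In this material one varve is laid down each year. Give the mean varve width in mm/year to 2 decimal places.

Correcting the raw count gives 14098 + 9 = 14107 true varves.
The growth record spans 2496.0 − 50.7 = 2445.3 mm.
Extension rate ≈ 2445.3 / 14107 = 0.17 mm/year.

0.17 mm/year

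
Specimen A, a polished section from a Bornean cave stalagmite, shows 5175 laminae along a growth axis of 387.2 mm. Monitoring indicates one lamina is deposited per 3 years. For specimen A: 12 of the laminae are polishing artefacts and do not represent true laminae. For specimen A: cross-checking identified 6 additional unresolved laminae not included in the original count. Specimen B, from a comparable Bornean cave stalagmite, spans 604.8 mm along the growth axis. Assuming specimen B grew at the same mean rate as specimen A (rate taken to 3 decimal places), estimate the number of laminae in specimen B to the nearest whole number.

8064 laminae

Specimen A: after corrections the count is 5175 − 12 + 6 = 5169 laminae.
Specimen A: 5169 laminae at 3 years each span 5169 × 3 = 15507 years.
A: 387.2 mm over 15507 years gives 387.2 / 15507 ≈ 0.025 mm/year.
For B, 604.8 / 0.025 = 24192.00 years; at 3 years per lamina that is 24192.00 / 3 ≈ 8064 laminae.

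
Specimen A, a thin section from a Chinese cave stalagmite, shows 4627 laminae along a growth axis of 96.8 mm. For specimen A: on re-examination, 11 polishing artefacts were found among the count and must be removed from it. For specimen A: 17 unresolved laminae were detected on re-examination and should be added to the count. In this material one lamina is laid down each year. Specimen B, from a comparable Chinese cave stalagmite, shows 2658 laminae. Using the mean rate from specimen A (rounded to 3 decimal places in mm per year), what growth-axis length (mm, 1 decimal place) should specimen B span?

Specimen A: adjusted count: 4627 − 11 + 17 = 4633 laminae.
A: Mean rate = 96.8 mm / 4633 years ≈ 0.021 mm/year.
Length of B = 0.021 × 2658 = 55.8 mm.

55.8 mm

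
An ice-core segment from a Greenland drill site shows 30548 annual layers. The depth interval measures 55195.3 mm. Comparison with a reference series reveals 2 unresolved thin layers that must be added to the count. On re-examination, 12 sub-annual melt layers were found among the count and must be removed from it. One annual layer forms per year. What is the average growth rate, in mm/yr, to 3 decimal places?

Adjusted count: 30548 − 12 + 2 = 30538 annual layers.
Mean rate = 55195.3 mm / 30538 years ≈ 1.807 mm/yr.

1.807 mm/yr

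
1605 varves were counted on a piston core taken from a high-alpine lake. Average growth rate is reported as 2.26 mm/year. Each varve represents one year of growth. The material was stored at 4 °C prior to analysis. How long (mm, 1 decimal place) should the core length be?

3627.3 mm

1605 years of growth are recorded.
Length ≈ 2.26 × 1605 = 3627.3 mm.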